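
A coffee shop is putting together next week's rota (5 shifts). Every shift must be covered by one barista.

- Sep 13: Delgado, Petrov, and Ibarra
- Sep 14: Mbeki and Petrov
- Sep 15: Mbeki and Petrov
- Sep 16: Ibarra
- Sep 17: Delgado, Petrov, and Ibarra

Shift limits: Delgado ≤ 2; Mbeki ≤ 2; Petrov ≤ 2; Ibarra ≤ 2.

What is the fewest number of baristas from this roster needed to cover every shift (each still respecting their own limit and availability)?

3

5 slots to fill and no one can take more than 2, so at least ⌈5/2⌉ = 3 baristas are needed.
Delgado, Mbeki, and Ibarra alone can cover everything: Sep 13→Delgado, Sep 14→Mbeki, Sep 15→Mbeki, Sep 16→Ibarra, Sep 17→Delgado.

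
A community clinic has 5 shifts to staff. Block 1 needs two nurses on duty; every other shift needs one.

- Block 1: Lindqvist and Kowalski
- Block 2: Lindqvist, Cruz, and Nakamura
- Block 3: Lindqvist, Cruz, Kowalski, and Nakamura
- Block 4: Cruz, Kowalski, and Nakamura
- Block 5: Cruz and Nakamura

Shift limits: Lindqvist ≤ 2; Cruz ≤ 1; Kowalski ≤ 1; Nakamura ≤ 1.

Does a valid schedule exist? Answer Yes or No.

No

Shifts {Block 1, Block 2, Block 3, Block 4, Block 5} need 6 worker-slots in total, but the nurses available for any of those shifts (Lindqvist, Cruz, Kowalski, and Nakamura) can supply at most 5 among them. So no valid schedule exists.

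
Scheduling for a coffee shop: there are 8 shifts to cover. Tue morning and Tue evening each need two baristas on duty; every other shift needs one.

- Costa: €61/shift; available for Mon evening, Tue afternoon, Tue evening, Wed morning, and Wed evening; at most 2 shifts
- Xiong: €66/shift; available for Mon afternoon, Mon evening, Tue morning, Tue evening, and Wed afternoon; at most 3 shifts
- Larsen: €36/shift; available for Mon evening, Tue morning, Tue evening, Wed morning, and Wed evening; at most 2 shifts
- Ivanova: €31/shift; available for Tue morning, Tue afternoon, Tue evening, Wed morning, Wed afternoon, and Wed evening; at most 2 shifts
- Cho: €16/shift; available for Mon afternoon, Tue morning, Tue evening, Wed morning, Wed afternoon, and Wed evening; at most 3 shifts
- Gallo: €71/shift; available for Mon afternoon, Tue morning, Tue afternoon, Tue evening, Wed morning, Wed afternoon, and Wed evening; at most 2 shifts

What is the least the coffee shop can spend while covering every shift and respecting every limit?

Picking the cheapest available barista for each shift independently would cost €225, but that ignores the shift limits.
An optimal schedule: Mon afternoon→Cho, Mon evening→Larsen, Tue morning→Ivanova+Larsen, Tue afternoon→Ivanova, Tue evening→Costa+Xiong, Wed morning→Cho, Wed afternoon→Cho, Wed evening→Costa.
Total: 16 + 36 + 31 + 36 + 31 + 61 + 66 + 16 + 16 + 61 = €370.

€370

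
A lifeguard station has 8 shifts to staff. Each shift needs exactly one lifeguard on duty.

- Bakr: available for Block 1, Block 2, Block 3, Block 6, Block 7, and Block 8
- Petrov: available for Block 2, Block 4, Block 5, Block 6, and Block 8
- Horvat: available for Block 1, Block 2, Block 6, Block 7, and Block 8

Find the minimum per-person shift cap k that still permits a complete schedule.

With 3 lifeguards and 8 worker-slots to fill, someone must work at least ⌈8/3⌉ = 3 shifts, so k ≥ 3.
k = 3 works: Block 1→Bakr, Block 2→Petrov, Block 3→Bakr, Block 4→Petrov, Block 5→Petrov, Block 6→Horvat, Block 7→Bakr, Block 8→Horvat.
Loads: Bakr 3, Petrov 3, Horvat 2 — all ≤ 3.

3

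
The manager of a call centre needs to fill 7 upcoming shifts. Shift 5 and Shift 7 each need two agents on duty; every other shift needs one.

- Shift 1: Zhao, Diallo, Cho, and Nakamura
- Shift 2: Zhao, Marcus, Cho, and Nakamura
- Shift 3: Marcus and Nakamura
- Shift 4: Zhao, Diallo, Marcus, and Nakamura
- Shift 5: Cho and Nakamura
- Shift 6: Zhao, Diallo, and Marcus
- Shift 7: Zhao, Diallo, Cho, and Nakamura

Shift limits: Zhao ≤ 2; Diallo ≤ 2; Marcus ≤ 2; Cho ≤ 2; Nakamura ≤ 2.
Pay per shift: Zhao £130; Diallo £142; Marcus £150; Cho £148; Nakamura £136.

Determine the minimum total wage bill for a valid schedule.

Shift 5 can only be covered by Cho and Nakamura, so that assignment is forced.
Picking the cheapest available agent for each shift independently would cost £1206, but that ignores the shift limits.
An optimal schedule: Shift 1→Zhao, Shift 2→Marcus, Shift 3→Nakamura, Shift 4→Diallo, Shift 5→Nakamura+Cho, Shift 6→Zhao, Shift 7→Diallo+Cho.
Total: 130 + 150 + 136 + 142 + 136 + 148 + 130 + 142 + 148 = £1262.

£1262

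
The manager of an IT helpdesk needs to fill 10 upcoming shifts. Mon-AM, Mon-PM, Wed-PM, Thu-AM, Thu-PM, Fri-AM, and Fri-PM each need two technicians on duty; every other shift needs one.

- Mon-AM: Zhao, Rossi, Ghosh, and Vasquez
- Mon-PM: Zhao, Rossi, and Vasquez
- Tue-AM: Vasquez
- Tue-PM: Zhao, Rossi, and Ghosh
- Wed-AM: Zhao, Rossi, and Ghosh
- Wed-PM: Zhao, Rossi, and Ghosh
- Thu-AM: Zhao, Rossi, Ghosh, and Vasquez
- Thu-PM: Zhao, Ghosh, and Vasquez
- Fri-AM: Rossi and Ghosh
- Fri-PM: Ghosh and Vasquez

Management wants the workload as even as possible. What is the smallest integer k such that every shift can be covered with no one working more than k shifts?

5

With 4 technicians and 17 worker-slots to fill, someone must work at least ⌈17/4⌉ = 5 shifts, so k ≥ 5.
k = 5 works: Mon-AM→Rossi+Ghosh, Mon-PM→Zhao+Rossi, Tue-AM→Vasquez, Tue-PM→Zhao, Wed-AM→Zhao, Wed-PM→Zhao+Rossi, Thu-AM→Rossi+Ghosh, Thu-PM→Zhao+Ghosh, Fri-AM→Rossi+Ghosh, Fri-PM→Ghosh+Vasquez.
Loads: Zhao 5, Rossi 5, Ghosh 5, Vasquez 2 — all ≤ 5.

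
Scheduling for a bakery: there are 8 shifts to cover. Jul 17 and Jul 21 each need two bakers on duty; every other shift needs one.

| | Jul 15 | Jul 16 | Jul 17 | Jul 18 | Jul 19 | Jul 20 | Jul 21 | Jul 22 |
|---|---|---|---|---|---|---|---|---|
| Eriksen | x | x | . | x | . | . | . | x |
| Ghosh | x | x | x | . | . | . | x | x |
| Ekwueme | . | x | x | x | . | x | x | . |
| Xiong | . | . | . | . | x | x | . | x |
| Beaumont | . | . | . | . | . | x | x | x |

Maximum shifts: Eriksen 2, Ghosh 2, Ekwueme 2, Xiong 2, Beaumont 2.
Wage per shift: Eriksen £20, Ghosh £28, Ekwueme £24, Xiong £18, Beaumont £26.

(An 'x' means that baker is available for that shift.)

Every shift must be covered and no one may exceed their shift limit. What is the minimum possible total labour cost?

Jul 17 can only be covered by Ghosh and Ekwueme, so that assignment is forced.
Jul 19 can only be covered by Xiong, so that assignment is forced.
Picking the cheapest available baker for each shift independently would cost £216, but that ignores the shift limits.
An optimal schedule: Jul 15→Eriksen, Jul 16→Ghosh, Jul 17→Ghosh+Ekwueme, Jul 18→Eriksen, Jul 19→Xiong, Jul 20→Xiong, Jul 21→Ekwueme+Beaumont, Jul 22→Beaumont.
Total: 20 + 28 + 28 + 24 + 20 + 18 + 18 + 24 + 26 + 26 = £232.

£232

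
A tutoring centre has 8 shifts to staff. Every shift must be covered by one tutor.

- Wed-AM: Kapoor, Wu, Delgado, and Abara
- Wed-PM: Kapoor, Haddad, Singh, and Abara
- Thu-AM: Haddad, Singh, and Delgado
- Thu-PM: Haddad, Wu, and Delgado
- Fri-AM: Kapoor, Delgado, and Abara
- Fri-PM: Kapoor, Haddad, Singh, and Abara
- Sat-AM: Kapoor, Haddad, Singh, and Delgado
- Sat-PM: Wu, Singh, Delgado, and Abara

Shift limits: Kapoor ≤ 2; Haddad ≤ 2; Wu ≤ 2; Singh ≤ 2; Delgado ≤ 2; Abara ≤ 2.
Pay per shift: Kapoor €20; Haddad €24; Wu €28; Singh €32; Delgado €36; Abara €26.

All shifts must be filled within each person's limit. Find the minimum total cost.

€196

Picking the cheapest available tutor for each shift independently would cost €174, but that ignores the shift limits.
An optimal schedule: Wed-AM→Wu, Wed-PM→Abara, Thu-AM→Haddad, Thu-PM→Haddad, Fri-AM→Kapoor, Fri-PM→Abara, Sat-AM→Kapoor, Sat-PM→Wu.
Total: 28 + 26 + 24 + 24 + 20 + 26 + 20 + 28 = €196.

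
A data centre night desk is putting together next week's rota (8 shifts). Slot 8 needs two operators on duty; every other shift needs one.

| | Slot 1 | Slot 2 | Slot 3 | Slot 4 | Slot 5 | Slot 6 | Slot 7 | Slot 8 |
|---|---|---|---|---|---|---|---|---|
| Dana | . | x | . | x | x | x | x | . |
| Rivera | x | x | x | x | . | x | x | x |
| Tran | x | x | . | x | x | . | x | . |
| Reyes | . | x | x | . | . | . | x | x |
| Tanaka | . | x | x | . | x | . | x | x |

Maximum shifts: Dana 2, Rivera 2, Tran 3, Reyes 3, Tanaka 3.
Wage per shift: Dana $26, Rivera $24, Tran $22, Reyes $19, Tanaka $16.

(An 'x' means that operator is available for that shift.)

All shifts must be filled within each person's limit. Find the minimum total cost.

Picking the cheapest available operator for each shift independently would cost $167, but that ignores the shift limits.
An optimal schedule: Slot 1→Tran, Slot 2→Reyes, Slot 3→Tanaka, Slot 4→Tran, Slot 5→Tanaka, Slot 6→Rivera, Slot 7→Reyes, Slot 8→Tanaka+Reyes.
Total: 22 + 19 + 16 + 22 + 16 + 24 + 19 + 16 + 19 = $173.

$173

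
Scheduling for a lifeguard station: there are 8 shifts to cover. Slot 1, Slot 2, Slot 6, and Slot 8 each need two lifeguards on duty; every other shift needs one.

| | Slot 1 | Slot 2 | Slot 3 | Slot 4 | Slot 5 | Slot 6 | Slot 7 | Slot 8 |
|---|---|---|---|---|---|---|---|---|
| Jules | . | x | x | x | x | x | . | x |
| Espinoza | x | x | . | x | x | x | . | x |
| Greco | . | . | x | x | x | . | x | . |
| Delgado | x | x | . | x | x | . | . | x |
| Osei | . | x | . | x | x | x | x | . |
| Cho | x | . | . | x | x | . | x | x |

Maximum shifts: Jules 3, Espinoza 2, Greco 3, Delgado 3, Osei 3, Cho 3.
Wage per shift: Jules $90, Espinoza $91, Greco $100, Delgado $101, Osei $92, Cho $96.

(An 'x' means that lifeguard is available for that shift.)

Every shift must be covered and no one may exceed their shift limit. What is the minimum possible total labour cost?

Picking the cheapest available lifeguard for each shift independently would cost $1092, but that ignores the shift limits.
An optimal schedule: Slot 1→Espinoza+Cho, Slot 2→Jules+Osei, Slot 3→Jules, Slot 4→Cho, Slot 5→Greco, Slot 6→Jules+Osei, Slot 7→Osei, Slot 8→Espinoza+Cho.
Total: 91 + 96 + 90 + 92 + 90 + 96 + 100 + 90 + 92 + 92 + 91 + 96 = $1116.

$1116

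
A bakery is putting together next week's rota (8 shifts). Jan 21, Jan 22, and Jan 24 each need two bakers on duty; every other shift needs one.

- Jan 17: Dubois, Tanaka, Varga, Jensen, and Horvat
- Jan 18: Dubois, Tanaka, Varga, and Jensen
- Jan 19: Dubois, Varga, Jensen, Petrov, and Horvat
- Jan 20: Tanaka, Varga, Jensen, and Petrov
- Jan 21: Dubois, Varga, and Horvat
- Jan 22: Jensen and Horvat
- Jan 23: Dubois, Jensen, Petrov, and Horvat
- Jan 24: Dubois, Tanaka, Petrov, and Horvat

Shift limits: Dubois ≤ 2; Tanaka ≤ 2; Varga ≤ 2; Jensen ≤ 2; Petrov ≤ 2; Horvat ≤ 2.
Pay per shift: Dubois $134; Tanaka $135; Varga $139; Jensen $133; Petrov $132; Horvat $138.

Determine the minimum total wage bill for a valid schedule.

$1483

Jan 22 can only be covered by Jensen and Horvat, so that assignment is forced.
Picking the cheapest available baker for each shift independently would cost $1471, but that ignores the shift limits.
An optimal schedule: Jan 17→Tanaka, Jan 18→Jensen, Jan 19→Varga, Jan 20→Petrov, Jan 21→Dubois+Horvat, Jan 22→Jensen+Horvat, Jan 23→Petrov, Jan 24→Dubois+Tanaka.
Total: 135 + 133 + 139 + 132 + 134 + 138 + 133 + 138 + 132 + 134 + 135 = $1483.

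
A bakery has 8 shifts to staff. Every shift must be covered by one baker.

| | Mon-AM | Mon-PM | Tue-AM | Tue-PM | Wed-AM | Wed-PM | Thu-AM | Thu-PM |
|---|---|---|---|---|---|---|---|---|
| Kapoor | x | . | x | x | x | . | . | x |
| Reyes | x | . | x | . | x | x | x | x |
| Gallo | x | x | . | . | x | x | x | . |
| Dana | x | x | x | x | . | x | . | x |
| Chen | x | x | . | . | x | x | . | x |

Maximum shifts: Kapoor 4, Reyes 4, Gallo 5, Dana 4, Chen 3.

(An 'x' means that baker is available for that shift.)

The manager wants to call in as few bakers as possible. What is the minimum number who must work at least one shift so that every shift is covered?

2

8 slots to fill and no one can take more than 5, so at least ⌈8/5⌉ = 2 bakers are needed.
Kapoor and Gallo alone can cover everything: Mon-AM→Kapoor, Mon-PM→Gallo, Tue-AM→Kapoor, Tue-PM→Kapoor, Wed-AM→Gallo, Wed-PM→Gallo, Thu-AM→Gallo, Thu-PM→Kapoor.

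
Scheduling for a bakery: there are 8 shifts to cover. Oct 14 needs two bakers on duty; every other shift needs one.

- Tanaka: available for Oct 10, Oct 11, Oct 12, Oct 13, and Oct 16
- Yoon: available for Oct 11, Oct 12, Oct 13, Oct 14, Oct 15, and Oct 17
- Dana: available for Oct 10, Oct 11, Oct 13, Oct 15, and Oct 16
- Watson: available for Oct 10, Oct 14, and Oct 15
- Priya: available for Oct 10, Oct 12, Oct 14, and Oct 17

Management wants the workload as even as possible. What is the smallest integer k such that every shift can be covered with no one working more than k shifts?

2

With 5 bakers and 9 worker-slots to fill, someone must work at least ⌈9/5⌉ = 2 shifts, so k ≥ 2.
k = 2 works: Oct 10→Watson, Oct 11→Tanaka, Oct 12→Yoon, Oct 13→Dana, Oct 14→Watson+Priya, Oct 15→Dana, Oct 16→Tanaka, Oct 17→Yoon.
Loads: Tanaka 2, Yoon 2, Dana 2, Watson 2, Priya 1 — all ≤ 2.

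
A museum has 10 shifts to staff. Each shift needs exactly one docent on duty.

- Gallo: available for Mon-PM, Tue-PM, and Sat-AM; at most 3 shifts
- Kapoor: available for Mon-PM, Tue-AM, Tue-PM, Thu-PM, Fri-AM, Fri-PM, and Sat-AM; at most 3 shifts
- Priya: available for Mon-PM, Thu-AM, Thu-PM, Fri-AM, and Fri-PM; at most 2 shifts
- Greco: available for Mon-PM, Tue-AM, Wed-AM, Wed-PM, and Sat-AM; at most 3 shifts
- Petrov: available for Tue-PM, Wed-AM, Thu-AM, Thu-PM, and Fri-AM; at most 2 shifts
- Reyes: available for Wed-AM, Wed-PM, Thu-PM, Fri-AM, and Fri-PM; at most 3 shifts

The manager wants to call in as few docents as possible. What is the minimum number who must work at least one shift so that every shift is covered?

4

10 slots to fill and no one can take more than 3, so at least ⌈10/3⌉ = 4 docents are needed.
Gallo, Kapoor, Priya, and Greco alone can cover everything: Mon-PM→Gallo, Tue-AM→Kapoor, Tue-PM→Gallo, Wed-AM→Greco, Wed-PM→Greco, Thu-AM→Priya, Thu-PM→Kapoor, Fri-AM→Kapoor, Fri-PM→Priya, Sat-AM→Gallo.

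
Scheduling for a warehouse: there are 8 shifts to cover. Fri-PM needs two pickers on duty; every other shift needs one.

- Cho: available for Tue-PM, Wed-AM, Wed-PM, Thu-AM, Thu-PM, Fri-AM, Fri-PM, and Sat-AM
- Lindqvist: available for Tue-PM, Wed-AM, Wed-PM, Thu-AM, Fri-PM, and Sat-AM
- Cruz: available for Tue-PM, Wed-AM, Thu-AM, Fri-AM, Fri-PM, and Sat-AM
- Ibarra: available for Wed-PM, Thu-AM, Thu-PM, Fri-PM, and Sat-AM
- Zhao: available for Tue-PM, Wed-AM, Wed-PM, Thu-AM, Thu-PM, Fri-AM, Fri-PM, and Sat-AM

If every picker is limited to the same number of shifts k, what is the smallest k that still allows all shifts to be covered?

2

With 5 pickers and 9 worker-slots to fill, someone must work at least ⌈9/5⌉ = 2 shifts, so k ≥ 2.
k = 2 works: Tue-PM→Lindqvist, Wed-AM→Lindqvist, Wed-PM→Ibarra, Thu-AM→Cruz, Thu-PM→Cho, Fri-AM→Cho, Fri-PM→Ibarra+Zhao, Sat-AM→Cruz.
Loads: Cho 2, Lindqvist 2, Cruz 2, Ibarra 2, Zhao 1 — all ≤ 2.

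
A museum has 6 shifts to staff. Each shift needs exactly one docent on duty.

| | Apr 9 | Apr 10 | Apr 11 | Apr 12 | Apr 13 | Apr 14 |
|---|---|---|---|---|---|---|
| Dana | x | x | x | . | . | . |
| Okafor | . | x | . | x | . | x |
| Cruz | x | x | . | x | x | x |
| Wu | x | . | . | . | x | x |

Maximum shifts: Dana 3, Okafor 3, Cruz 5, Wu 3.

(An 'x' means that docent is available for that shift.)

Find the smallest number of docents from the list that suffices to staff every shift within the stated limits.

6 slots to fill and no one can take more than 5, so at least ⌈6/5⌉ = 2 docents are needed.
Dana and Cruz alone can cover everything: Apr 9→Dana, Apr 10→Dana, Apr 11→Dana, Apr 12→Cruz, Apr 13→Cruz, Apr 14→Cruz.

2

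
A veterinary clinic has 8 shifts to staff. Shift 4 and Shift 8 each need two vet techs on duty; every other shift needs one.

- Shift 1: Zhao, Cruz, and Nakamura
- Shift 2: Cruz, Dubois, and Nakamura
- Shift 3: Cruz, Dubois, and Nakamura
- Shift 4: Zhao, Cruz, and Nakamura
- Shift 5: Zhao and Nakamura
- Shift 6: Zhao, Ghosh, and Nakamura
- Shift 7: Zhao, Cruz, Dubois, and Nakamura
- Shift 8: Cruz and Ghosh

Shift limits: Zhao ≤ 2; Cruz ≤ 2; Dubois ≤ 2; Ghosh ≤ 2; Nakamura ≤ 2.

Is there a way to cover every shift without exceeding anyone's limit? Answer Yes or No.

Yes

Shift 8 can only be covered by Cruz and Ghosh, so that assignment is forced.
One valid schedule: Shift 1→Zhao, Shift 2→Dubois, Shift 3→Dubois, Shift 4→Cruz+Nakamura, Shift 5→Zhao, Shift 6→Ghosh, Shift 7→Nakamura, Shift 8→Cruz+Ghosh.
Loads: Zhao 2/2, Cruz 2/2, Dubois 2/2, Ghosh 2/2, Nakamura 2/2 — all within limits.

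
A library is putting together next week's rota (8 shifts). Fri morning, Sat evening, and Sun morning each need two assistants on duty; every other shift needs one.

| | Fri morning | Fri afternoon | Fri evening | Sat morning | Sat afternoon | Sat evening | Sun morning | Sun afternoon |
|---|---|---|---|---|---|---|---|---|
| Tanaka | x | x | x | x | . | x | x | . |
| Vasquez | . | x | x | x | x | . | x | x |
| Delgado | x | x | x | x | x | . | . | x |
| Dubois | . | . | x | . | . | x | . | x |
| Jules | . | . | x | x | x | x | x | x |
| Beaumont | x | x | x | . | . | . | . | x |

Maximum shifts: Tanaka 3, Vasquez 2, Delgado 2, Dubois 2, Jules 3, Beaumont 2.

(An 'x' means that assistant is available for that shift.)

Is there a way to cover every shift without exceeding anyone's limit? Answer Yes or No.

One valid schedule: Fri morning→Tanaka+Delgado, Fri afternoon→Delgado, Fri evening→Jules, Sat morning→Jules, Sat afternoon→Vasquez, Sat evening→Tanaka+Dubois, Sun morning→Tanaka+Vasquez, Sun afternoon→Dubois.
Loads: Tanaka 3/3, Vasquez 2/2, Delgado 2/2, Dubois 2/2, Jules 2/3, Beaumont 0/2 — all within limits.

Yes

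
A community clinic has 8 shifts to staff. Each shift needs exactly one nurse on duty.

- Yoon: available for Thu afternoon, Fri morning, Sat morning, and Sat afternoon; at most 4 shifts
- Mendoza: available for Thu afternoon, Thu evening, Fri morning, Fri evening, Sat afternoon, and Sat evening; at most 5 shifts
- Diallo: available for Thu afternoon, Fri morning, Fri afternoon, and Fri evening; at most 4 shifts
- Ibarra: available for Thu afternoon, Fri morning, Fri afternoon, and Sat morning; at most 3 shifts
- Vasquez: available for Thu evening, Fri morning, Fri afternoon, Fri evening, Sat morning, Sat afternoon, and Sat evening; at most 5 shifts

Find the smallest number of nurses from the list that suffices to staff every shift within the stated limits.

8 slots to fill and no one can take more than 5, so at least ⌈8/5⌉ = 2 nurses are needed.
Yoon and Vasquez alone can cover everything: Thu afternoon→Yoon, Thu evening→Vasquez, Fri morning→Yoon, Fri afternoon→Vasquez, Fri evening→Vasquez, Sat morning→Yoon, Sat afternoon→Yoon, Sat evening→Vasquez.

2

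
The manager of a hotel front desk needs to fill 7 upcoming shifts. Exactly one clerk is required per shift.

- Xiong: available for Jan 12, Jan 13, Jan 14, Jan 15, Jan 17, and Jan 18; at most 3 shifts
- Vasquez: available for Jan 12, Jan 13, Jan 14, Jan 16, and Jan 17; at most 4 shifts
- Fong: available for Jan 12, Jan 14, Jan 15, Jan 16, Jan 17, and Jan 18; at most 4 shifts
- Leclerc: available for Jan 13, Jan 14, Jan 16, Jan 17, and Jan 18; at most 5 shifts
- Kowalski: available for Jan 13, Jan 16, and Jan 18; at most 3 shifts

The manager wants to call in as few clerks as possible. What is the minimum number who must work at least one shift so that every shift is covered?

2

7 slots to fill and no one can take more than 5, so at least ⌈7/5⌉ = 2 clerks are needed.
Xiong and Vasquez alone can cover everything: Jan 12→Xiong, Jan 13→Vasquez, Jan 14→Vasquez, Jan 15→Xiong, Jan 16→Vasquez, Jan 17→Vasquez, Jan 18→Xiong.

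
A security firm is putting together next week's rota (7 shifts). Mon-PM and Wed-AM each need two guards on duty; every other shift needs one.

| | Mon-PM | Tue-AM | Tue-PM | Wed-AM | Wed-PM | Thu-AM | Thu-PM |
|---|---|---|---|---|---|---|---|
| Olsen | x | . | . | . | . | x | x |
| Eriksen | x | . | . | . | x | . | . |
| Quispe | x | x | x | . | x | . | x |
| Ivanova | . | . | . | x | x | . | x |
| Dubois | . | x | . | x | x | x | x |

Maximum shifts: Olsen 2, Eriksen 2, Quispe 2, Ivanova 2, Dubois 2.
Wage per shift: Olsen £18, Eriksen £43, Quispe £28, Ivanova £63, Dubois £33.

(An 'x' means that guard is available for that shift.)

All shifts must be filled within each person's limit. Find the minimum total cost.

Tue-PM can only be covered by Quispe, so that assignment is forced.
Wed-AM can only be covered by Ivanova and Dubois, so that assignment is forced.
Picking the cheapest available guard for each shift independently would cost £262, but that ignores the shift limits.
An optimal schedule: Mon-PM→Olsen+Eriksen, Tue-AM→Quispe, Tue-PM→Quispe, Wed-AM→Dubois+Ivanova, Wed-PM→Eriksen, Thu-AM→Olsen, Thu-PM→Dubois.
Total: 18 + 43 + 28 + 28 + 33 + 63 + 43 + 18 + 33 = £307.

£307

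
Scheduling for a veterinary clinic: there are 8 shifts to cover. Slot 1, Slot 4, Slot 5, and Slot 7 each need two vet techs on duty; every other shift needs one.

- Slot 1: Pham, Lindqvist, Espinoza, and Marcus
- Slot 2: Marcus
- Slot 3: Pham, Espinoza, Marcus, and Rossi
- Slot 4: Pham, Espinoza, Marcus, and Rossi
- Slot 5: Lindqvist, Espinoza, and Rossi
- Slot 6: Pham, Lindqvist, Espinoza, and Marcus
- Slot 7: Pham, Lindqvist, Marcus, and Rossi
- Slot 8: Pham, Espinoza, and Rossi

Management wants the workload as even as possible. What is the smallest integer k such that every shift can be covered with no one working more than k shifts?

3

With 5 vet techs and 12 worker-slots to fill, someone must work at least ⌈12/5⌉ = 3 shifts, so k ≥ 3.
k = 3 works: Slot 1→Lindqvist+Espinoza, Slot 2→Marcus, Slot 3→Pham, Slot 4→Espinoza+Marcus, Slot 5→Lindqvist+Espinoza, Slot 6→Pham, Slot 7→Lindqvist+Marcus, Slot 8→Pham.
Loads: Pham 3, Lindqvist 3, Espinoza 3, Marcus 3, Rossi 0 — all ≤ 3.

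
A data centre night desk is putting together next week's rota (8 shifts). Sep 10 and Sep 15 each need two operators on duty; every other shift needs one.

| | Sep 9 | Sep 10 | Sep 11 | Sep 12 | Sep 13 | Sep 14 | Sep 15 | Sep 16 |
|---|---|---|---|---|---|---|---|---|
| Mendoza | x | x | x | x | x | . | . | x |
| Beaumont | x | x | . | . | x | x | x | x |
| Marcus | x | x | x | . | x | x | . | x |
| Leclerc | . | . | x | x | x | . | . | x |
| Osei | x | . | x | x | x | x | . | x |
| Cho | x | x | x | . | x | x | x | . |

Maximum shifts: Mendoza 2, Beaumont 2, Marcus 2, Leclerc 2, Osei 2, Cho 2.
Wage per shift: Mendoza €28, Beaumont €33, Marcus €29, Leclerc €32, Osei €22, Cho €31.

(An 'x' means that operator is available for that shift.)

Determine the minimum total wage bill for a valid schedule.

€285

Sep 15 can only be covered by Beaumont and Cho, so that assignment is forced.
Picking the cheapest available operator for each shift independently would cost €253, but that ignores the shift limits.
An optimal schedule: Sep 9→Mendoza, Sep 10→Marcus+Cho, Sep 11→Mendoza, Sep 12→Osei, Sep 13→Leclerc, Sep 14→Osei, Sep 15→Cho+Beaumont, Sep 16→Marcus.
Total: 28 + 29 + 31 + 28 + 22 + 32 + 22 + 31 + 33 + 29 = €285.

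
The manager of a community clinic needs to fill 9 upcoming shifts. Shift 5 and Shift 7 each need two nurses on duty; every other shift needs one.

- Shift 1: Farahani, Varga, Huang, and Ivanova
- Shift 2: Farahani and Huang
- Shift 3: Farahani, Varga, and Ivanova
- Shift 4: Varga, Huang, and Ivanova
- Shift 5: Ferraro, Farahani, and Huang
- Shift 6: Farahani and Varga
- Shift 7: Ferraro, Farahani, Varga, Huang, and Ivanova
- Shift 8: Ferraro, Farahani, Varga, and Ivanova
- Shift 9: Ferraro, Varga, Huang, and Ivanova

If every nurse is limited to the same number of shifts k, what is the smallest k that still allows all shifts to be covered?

3

With 5 nurses and 11 worker-slots to fill, someone must work at least ⌈11/5⌉ = 3 shifts, so k ≥ 3.
k = 3 works: Shift 1→Varga, Shift 2→Farahani, Shift 3→Farahani, Shift 4→Varga, Shift 5→Ferraro+Huang, Shift 6→Farahani, Shift 7→Varga+Huang, Shift 8→Ferraro, Shift 9→Ferraro.
Loads: Ferraro 3, Farahani 3, Varga 3, Huang 2, Ivanova 0 — all ≤ 3.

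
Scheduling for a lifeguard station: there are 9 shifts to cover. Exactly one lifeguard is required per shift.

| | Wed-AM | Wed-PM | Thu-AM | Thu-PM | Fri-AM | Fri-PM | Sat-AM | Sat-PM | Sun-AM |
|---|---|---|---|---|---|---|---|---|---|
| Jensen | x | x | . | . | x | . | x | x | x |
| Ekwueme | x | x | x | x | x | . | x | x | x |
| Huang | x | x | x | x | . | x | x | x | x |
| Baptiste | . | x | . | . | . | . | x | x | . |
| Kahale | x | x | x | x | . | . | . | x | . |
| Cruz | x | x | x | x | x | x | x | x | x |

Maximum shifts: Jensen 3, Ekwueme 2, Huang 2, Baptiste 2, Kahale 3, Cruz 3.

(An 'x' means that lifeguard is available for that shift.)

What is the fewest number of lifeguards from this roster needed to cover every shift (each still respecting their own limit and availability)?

3

9 slots to fill and no one can take more than 3, so at least ⌈9/3⌉ = 3 lifeguards are needed.
Jensen, Kahale, and Cruz alone can cover everything: Wed-AM→Kahale, Wed-PM→Cruz, Thu-AM→Kahale, Thu-PM→Kahale, Fri-AM→Jensen, Fri-PM→Cruz, Sat-AM→Jensen, Sat-PM→Cruz, Sun-AM→Jensen.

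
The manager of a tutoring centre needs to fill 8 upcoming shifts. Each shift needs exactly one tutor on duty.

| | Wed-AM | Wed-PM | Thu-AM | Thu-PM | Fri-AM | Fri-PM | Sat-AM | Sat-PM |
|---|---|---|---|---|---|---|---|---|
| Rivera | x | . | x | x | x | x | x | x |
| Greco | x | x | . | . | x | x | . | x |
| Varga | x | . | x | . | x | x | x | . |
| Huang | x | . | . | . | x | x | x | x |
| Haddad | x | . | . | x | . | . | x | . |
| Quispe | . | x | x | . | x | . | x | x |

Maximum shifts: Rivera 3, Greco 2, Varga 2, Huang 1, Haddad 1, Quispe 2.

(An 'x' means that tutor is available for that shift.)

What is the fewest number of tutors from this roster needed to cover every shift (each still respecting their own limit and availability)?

4

8 slots to fill and no one can take more than 3, so at least ⌈8/3⌉ = 3 tutors are needed.
Any 3 tutors together have capacity at most 3+2+2 = 7 < 8 slots, so 3 can never suffice.
Rivera, Greco, Varga, and Huang alone can cover everything: Wed-AM→Varga, Wed-PM→Greco, Thu-AM→Rivera, Thu-PM→Rivera, Fri-AM→Varga, Fri-PM→Huang, Sat-AM→Rivera, Sat-PM→Greco.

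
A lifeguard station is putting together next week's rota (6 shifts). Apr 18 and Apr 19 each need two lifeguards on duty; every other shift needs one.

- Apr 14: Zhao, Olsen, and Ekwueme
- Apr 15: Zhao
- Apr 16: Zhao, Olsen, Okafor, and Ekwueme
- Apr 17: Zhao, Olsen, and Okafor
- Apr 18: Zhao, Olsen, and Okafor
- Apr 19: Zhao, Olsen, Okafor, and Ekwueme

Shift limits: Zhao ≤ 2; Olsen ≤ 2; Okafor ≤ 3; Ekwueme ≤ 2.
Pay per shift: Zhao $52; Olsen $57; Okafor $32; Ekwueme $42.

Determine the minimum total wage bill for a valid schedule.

$341

Apr 15 can only be covered by Zhao, so that assignment is forced.
Picking the cheapest available lifeguard for each shift independently would cost $316, but that ignores the shift limits.
An optimal schedule: Apr 14→Ekwueme, Apr 15→Zhao, Apr 16→Okafor, Apr 17→Okafor, Apr 18→Okafor+Zhao, Apr 19→Ekwueme+Olsen.
Total: 42 + 52 + 32 + 32 + 32 + 52 + 42 + 57 = $341.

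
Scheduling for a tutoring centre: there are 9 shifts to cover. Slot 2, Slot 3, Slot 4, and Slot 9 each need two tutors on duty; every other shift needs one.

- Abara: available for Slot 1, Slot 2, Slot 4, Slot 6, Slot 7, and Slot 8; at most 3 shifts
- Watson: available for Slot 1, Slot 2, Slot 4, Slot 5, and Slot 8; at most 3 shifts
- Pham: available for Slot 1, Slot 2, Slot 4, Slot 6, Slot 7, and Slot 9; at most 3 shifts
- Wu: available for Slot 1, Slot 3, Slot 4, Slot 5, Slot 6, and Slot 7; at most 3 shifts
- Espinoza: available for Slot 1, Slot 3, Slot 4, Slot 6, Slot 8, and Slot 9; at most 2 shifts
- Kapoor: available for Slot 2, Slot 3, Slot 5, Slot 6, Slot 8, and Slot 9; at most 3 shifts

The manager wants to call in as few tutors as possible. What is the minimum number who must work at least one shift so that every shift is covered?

5

13 slots to fill and no one can take more than 3, so at least ⌈13/3⌉ = 5 tutors are needed.
Abara, Watson, Pham, Wu, and Espinoza alone can cover everything: Slot 1→Watson, Slot 2→Abara+Watson, Slot 3→Wu+Espinoza, Slot 4→Pham+Wu, Slot 5→Watson, Slot 6→Pham, Slot 7→Abara, Slot 8→Abara, Slot 9→Pham+Espinoza.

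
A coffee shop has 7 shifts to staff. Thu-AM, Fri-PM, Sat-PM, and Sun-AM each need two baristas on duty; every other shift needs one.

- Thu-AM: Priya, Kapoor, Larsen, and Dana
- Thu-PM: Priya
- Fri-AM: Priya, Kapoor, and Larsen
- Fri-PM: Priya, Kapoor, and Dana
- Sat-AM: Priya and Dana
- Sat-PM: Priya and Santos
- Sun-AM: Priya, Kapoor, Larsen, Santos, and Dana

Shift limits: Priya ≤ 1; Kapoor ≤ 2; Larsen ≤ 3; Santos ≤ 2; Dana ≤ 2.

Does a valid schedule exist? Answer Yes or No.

Shifts {Thu-PM, Sat-PM} need 3 worker-slots in total, but the baristas available for any of those shifts (Priya and Santos) can supply at most 2 among them. So no valid schedule exists.

No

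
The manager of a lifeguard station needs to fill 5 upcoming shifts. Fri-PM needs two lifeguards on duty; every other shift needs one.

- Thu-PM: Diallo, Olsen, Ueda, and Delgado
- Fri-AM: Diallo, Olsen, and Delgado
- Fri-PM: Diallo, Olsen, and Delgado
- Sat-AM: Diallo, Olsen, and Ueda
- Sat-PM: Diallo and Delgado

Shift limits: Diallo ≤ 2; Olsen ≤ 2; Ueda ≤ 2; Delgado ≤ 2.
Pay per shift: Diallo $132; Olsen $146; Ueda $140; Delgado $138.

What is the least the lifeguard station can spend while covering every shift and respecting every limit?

Picking the cheapest available lifeguard for each shift independently would cost $798, but that ignores the shift limits.
An optimal schedule: Thu-PM→Ueda, Fri-AM→Delgado, Fri-PM→Diallo+Delgado, Sat-AM→Ueda, Sat-PM→Diallo.
Total: 140 + 138 + 132 + 138 + 140 + 132 = $820.

$820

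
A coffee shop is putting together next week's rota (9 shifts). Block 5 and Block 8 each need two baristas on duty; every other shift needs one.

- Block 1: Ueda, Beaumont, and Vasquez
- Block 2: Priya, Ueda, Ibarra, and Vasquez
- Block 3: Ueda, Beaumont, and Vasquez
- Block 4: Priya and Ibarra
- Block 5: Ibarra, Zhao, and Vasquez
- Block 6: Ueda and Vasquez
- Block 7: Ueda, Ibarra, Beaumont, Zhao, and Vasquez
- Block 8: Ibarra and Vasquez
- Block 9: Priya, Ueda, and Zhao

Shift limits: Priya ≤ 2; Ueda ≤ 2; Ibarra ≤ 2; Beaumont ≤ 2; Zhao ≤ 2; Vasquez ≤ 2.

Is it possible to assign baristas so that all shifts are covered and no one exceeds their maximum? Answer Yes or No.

Block 8 can only be covered by Ibarra and Vasquez, so that assignment is forced.
One valid schedule: Block 1→Ueda, Block 2→Vasquez, Block 3→Beaumont, Block 4→Priya, Block 5→Ibarra+Zhao, Block 6→Ueda, Block 7→Beaumont, Block 8→Ibarra+Vasquez, Block 9→Priya.
Loads: Priya 2/2, Ueda 2/2, Ibarra 2/2, Beaumont 2/2, Zhao 1/2, Vasquez 2/2 — all within limits.

Yes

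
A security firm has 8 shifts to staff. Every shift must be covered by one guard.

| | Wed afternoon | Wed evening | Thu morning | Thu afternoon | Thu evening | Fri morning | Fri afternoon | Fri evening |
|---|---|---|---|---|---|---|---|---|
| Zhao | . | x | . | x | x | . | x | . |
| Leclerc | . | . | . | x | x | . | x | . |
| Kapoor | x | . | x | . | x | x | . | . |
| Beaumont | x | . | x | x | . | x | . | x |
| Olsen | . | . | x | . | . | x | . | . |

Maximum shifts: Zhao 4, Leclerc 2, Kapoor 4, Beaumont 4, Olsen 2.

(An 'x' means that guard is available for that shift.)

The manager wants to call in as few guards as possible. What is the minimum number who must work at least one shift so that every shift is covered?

2

8 slots to fill and no one can take more than 4, so at least ⌈8/4⌉ = 2 guards are needed.
Zhao and Beaumont alone can cover everything: Wed afternoon→Beaumont, Wed evening→Zhao, Thu morning→Beaumont, Thu afternoon→Zhao, Thu evening→Zhao, Fri morning→Beaumont, Fri afternoon→Zhao, Fri evening→Beaumont.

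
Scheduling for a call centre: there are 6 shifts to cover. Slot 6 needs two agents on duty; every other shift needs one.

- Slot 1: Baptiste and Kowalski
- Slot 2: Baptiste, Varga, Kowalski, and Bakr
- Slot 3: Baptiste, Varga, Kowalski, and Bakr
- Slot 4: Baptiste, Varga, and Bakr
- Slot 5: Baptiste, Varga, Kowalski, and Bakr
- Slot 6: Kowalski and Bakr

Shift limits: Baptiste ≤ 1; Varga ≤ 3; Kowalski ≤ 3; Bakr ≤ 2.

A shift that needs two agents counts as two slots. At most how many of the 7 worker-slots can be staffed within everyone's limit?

Total capacity across all agents is 1+3+3+2 = 9, and 7 slots are needed, so at most 7 can be filled.
An assignment achieving 7: Slot 1→Baptiste, Slot 2→Varga, Slot 3→Varga, Slot 4→Varga, Slot 5→Kowalski, Slot 6→Kowalski+Bakr.
Loads: Baptiste 1/1, Varga 3/3, Kowalski 2/3, Bakr 1/2.

7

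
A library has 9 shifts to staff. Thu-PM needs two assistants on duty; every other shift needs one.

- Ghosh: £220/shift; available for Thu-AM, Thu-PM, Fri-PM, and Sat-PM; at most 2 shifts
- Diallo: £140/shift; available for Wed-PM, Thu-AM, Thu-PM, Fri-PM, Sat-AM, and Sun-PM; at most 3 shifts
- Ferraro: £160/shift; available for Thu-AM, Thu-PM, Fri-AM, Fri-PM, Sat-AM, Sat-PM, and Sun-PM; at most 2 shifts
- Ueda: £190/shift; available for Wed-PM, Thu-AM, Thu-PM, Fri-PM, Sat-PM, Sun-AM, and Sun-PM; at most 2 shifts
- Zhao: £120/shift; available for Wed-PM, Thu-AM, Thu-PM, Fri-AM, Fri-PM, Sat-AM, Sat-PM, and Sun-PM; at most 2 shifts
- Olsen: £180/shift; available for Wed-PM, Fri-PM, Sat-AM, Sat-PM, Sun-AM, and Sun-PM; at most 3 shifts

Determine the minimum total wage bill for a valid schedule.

£1520

Picking the cheapest available assistant for each shift independently would cost £1280, but that ignores the shift limits.
An optimal schedule: Wed-PM→Zhao, Thu-AM→Diallo, Thu-PM→Diallo+Ferraro, Fri-AM→Zhao, Fri-PM→Olsen, Sat-AM→Diallo, Sat-PM→Ferraro, Sun-AM→Olsen, Sun-PM→Olsen.
Total: 120 + 140 + 140 + 160 + 120 + 180 + 140 + 160 + 180 + 180 = £1520.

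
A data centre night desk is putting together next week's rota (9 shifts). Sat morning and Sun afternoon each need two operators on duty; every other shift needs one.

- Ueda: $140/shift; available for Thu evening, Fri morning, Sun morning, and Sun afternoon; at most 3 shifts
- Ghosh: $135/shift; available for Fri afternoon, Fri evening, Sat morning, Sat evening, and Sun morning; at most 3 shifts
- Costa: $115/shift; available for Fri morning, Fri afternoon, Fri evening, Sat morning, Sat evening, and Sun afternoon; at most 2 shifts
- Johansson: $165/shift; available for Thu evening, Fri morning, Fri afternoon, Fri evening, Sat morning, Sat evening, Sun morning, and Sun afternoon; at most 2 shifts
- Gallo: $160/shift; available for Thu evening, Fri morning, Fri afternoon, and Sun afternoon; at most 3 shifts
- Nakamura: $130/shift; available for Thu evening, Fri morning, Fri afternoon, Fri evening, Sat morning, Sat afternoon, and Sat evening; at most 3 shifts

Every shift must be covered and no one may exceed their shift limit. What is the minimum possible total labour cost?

Sat afternoon can only be covered by Nakamura, so that assignment is forced.
Picking the cheapest available operator for each shift independently would cost $1355, but that ignores the shift limits.
An optimal schedule: Thu evening→Ueda, Fri morning→Ueda, Fri afternoon→Ghosh, Fri evening→Costa, Sat morning→Nakamura+Ghosh, Sat afternoon→Nakamura, Sat evening→Nakamura, Sun morning→Ghosh, Sun afternoon→Costa+Ueda.
Total: 140 + 140 + 135 + 115 + 130 + 135 + 130 + 130 + 135 + 115 + 140 = $1445.

$1445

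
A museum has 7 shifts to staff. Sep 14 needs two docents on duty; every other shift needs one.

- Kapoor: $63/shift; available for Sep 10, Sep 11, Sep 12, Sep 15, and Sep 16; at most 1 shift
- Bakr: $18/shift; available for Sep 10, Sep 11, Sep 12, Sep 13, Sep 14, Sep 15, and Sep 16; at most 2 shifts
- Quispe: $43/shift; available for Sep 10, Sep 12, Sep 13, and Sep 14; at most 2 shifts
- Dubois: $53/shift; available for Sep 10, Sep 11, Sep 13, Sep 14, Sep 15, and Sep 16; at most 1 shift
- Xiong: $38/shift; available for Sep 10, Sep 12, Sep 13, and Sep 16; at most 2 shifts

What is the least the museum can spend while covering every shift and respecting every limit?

$314

Picking the cheapest available docent for each shift independently would cost $169, but that ignores the shift limits.
An optimal schedule: Sep 10→Xiong, Sep 11→Kapoor, Sep 12→Quispe, Sep 13→Dubois, Sep 14→Bakr+Quispe, Sep 15→Bakr, Sep 16→Xiong.
Total: 38 + 63 + 43 + 53 + 18 + 43 + 18 + 38 = $314.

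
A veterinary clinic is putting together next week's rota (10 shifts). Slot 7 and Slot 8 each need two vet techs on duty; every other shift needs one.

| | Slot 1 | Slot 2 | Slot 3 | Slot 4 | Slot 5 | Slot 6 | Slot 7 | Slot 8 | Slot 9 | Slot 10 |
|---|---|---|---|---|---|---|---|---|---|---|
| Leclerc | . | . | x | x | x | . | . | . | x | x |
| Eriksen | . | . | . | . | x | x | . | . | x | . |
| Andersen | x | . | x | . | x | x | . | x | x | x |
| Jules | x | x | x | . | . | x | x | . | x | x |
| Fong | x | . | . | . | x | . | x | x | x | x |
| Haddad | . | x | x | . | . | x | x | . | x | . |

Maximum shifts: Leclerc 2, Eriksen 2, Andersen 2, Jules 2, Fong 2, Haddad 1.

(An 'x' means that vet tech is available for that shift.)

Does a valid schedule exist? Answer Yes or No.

Total capacity is 2+2+2+2+2+1 = 11 but 12 worker-slots are needed — infeasible.

No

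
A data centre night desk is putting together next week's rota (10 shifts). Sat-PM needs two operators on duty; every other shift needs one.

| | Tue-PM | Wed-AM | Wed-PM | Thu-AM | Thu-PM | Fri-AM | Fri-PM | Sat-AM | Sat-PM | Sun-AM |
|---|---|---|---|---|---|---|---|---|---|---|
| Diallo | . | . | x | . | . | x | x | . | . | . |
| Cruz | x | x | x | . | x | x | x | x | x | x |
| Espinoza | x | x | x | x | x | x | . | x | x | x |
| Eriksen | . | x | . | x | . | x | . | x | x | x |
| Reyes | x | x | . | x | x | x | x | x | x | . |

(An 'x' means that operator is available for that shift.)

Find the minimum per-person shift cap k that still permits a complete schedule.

3

With 5 operators and 11 worker-slots to fill, someone must work at least ⌈11/5⌉ = 3 shifts, so k ≥ 3.
k = 3 works: Tue-PM→Cruz, Wed-AM→Espinoza, Wed-PM→Diallo, Thu-AM→Espinoza, Thu-PM→Cruz, Fri-AM→Diallo, Fri-PM→Diallo, Sat-AM→Espinoza, Sat-PM→Eriksen+Reyes, Sun-AM→Cruz.
Loads: Diallo 3, Cruz 3, Espinoza 3, Eriksen 1, Reyes 1 — all ≤ 3.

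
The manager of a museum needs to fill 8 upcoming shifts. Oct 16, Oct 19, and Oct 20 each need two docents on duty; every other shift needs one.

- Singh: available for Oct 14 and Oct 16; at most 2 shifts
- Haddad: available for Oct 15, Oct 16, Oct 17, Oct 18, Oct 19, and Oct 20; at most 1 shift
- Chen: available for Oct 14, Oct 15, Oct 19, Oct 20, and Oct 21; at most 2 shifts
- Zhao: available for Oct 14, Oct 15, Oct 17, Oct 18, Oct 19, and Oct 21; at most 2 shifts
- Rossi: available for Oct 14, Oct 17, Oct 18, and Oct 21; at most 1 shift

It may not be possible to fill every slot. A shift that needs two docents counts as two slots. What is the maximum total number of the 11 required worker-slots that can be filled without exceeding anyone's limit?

Total capacity across all docents is 2+1+2+2+1 = 8, and 11 slots are needed, so at most 8 can be filled.
An assignment achieving 8: Oct 14→Singh, Oct 15→Chen, Oct 16→Singh+Haddad, Oct 17→Zhao, Oct 18→Zhao, Oct 20→Chen, Oct 21→Rossi.
Loads: Singh 2/2, Haddad 1/1, Chen 2/2, Zhao 2/2, Rossi 1/1.

8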